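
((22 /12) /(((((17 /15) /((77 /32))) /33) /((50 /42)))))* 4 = 166375 /272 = 611.67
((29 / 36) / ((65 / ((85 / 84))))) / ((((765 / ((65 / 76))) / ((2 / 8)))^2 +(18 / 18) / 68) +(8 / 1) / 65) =544765 / 556071639639012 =0.00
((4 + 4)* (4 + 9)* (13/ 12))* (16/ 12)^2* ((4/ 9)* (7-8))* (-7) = 151424/ 243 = 623.14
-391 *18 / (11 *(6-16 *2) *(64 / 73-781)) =-85629 / 2714569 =-0.03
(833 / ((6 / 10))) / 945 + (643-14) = 51068 / 81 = 630.47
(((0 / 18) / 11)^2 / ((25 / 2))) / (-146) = 0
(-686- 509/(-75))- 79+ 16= -55666/75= -742.21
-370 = -370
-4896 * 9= -44064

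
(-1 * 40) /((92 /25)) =-250 /23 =-10.87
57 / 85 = 0.67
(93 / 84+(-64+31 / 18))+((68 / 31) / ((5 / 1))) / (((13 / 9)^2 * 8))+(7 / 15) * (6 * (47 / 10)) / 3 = -1873327111 / 33005700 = -56.76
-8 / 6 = -4 / 3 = -1.33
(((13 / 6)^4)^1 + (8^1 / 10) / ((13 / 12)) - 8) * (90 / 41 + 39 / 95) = 4210999399 / 109371600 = 38.50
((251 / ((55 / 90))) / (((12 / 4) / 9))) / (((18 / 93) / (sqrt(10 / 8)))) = 70029*sqrt(5) / 22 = 7117.71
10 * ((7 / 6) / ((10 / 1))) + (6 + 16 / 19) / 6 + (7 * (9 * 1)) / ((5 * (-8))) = 1669 / 2280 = 0.73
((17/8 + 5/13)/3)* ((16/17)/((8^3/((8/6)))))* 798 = 11571/7072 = 1.64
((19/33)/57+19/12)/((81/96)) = 5048/2673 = 1.89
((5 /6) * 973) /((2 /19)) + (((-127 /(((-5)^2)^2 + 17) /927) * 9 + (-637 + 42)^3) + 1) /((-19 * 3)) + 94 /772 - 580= 5386997073061415 /1454904252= 3702647.14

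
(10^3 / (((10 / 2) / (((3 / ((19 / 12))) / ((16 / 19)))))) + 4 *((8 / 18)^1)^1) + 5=4111 / 9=456.78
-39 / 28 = -1.39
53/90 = 0.59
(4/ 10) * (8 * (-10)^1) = -32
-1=-1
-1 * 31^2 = -961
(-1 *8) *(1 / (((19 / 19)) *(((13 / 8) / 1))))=-64 / 13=-4.92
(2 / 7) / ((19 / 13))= 26 / 133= 0.20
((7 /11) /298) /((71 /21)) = 147 /232738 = 0.00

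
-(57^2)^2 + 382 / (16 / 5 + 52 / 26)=-137227058 / 13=-10555927.54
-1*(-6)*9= 54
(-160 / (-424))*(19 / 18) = 190 / 477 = 0.40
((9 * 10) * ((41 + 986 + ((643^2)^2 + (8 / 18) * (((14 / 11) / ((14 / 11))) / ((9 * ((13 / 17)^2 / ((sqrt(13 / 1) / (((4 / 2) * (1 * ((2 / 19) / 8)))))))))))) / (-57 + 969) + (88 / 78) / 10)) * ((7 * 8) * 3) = 80920 * sqrt(13) / 1521 + 699999614213004 / 247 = 2834006535467.14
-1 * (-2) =2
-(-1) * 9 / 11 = 9 / 11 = 0.82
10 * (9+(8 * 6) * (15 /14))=4230 /7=604.29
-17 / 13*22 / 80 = -187 / 520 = -0.36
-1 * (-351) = 351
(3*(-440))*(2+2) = -5280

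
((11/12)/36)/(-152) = -11/65664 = -0.00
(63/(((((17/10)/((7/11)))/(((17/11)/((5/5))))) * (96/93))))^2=4672406025/3748096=1246.61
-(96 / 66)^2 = -2.12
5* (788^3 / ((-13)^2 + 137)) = 7995161.31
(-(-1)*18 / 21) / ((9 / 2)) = 4 / 21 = 0.19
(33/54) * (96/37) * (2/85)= 352/9435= 0.04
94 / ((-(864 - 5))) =-94 / 859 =-0.11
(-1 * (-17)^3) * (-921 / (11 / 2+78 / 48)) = -12066328 / 19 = -635069.89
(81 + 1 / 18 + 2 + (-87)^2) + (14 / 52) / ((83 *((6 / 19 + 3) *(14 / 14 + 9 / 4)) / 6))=1932037355 / 252486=7652.06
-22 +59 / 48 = -997 / 48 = -20.77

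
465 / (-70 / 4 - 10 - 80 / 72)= -1674 / 103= -16.25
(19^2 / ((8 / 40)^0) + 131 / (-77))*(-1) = -27666 / 77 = -359.30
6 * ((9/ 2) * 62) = 1674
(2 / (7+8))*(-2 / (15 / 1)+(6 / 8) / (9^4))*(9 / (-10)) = 5827 / 364500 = 0.02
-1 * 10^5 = -100000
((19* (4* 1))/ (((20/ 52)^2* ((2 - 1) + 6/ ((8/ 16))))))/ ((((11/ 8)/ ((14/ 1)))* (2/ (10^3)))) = 2213120/ 11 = 201192.73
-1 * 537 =-537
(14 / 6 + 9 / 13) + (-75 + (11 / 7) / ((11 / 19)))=-18908 / 273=-69.26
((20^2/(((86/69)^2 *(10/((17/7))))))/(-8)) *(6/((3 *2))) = -404685/51772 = -7.82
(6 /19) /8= 3 /76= 0.04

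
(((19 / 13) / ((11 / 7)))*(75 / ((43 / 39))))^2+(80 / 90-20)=8021069237 / 2013561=3983.52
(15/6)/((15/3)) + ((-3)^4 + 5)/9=181/18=10.06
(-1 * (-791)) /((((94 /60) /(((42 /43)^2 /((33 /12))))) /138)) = 23106565440 /955933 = 24171.74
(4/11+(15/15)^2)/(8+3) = 0.12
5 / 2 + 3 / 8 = 23 / 8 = 2.88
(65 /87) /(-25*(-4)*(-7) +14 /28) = -130 /121713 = -0.00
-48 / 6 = -8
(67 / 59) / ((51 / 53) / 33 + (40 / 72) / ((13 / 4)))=4570137 / 805291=5.68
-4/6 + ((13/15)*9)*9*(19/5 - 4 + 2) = 9427/75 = 125.69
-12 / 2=-6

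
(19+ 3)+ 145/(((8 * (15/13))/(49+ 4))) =20509/24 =854.54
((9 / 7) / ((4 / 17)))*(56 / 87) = 102 / 29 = 3.52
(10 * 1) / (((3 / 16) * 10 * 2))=8 / 3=2.67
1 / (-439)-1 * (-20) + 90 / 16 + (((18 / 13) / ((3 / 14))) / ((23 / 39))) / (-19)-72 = -72062273 / 1534744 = -46.95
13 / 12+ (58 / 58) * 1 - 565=-6755 / 12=-562.92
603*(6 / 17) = 3618 / 17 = 212.82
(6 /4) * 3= 9 /2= 4.50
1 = 1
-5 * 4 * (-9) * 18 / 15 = 216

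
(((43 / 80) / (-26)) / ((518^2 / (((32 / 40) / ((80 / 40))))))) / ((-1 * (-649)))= -43 / 905539835200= -0.00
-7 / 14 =-1 / 2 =-0.50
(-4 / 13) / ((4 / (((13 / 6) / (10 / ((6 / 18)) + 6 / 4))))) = -1 / 189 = -0.01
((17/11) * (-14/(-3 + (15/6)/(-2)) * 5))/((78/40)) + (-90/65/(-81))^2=1965644/150579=13.05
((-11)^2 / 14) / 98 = 121 / 1372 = 0.09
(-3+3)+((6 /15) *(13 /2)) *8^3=6656 /5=1331.20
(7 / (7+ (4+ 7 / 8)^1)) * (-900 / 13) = -10080 / 247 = -40.81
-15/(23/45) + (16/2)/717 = -483791/16491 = -29.34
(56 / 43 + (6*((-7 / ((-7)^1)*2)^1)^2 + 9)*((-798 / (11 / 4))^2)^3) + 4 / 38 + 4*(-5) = 2592510997324499705884654 / 131578667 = 19703125563086147.59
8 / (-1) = -8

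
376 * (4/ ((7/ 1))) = 1504/ 7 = 214.86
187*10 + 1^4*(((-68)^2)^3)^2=9774779120406941927246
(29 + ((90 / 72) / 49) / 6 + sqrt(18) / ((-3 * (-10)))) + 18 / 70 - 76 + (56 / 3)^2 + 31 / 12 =sqrt(2) / 10 + 5367661 / 17640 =304.43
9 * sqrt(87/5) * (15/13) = 27 * sqrt(435)/13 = 43.32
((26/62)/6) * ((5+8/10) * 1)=377/930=0.41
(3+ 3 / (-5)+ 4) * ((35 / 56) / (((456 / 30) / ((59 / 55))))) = 59 / 209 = 0.28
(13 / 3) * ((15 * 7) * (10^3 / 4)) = 113750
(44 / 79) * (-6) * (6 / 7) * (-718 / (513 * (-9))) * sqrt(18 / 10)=-126368 * sqrt(5) / 472815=-0.60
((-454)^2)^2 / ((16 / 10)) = 26552378410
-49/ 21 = -7/ 3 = -2.33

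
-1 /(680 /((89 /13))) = -89 /8840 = -0.01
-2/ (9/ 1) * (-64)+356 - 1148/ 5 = 6328/ 45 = 140.62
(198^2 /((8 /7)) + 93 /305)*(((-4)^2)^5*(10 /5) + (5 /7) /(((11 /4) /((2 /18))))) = 5068553419510046 /70455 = 71940294081.47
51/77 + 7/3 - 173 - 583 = -173944/231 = -753.00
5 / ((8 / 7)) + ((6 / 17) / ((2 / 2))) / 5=3023 / 680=4.45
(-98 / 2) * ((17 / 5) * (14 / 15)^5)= -448007392 / 3796875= -117.99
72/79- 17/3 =-1127/237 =-4.76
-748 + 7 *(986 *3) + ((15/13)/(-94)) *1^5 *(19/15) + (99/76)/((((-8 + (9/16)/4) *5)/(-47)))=1165502950201/58393270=19959.54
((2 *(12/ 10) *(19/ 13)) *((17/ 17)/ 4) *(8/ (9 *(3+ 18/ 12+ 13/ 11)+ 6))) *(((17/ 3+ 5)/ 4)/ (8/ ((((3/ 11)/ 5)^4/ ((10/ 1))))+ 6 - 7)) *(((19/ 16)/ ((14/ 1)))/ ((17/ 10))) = 857736/ 474509633146367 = 0.00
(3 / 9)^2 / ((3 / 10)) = 10 / 27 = 0.37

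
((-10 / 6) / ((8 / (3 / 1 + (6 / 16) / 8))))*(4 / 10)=-65 / 256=-0.25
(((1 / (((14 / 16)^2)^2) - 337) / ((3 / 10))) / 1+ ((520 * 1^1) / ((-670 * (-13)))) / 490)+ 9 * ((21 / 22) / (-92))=-1819651819763 / 1627974040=-1117.74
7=7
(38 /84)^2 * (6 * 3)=361 /98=3.68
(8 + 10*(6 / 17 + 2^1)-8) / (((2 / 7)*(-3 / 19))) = -26600 / 51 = -521.57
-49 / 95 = -0.52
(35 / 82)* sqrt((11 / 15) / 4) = 7* sqrt(165) / 492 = 0.18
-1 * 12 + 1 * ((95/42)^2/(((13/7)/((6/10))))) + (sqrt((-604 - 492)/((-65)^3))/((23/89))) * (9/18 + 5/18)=-11299/1092 + 1246 * sqrt(17810)/874575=-10.16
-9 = -9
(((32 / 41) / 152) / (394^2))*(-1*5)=-5 / 30232211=-0.00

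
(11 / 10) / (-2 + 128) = 11 / 1260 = 0.01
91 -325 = -234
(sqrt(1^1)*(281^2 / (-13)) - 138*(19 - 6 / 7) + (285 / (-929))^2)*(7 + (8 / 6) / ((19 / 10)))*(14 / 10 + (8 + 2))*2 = -118293327494764 / 78536731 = -1506216.59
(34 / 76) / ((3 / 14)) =119 / 57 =2.09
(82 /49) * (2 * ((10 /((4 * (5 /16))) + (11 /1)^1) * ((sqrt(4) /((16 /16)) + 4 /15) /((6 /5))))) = 52972 /441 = 120.12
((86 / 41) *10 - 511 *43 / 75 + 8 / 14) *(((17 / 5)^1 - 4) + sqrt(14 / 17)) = 5842451 / 35875 - 5842451 *sqrt(238) / 365925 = -83.46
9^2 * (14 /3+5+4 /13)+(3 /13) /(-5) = 52512 /65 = 807.88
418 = 418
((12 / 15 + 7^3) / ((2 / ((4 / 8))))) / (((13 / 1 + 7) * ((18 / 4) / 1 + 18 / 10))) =0.68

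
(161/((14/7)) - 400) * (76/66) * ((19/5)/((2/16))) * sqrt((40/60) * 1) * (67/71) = -193496 * sqrt(6)/55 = -8617.57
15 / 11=1.36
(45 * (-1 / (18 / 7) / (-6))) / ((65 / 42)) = 49 / 26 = 1.88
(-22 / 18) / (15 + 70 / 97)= -1067 / 13725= -0.08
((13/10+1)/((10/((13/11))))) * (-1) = -299/1100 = -0.27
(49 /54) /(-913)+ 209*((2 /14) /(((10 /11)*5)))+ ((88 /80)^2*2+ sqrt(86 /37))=sqrt(3182) /37+ 77543471 /8627850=10.51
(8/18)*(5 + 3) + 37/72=293/72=4.07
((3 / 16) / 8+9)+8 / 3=4489 / 384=11.69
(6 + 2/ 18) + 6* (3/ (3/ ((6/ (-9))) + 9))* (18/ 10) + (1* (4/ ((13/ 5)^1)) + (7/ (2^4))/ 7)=139577/ 9360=14.91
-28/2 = -14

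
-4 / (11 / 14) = -5.09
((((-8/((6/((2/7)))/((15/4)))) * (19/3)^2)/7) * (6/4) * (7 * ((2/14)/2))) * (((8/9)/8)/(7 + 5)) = -0.06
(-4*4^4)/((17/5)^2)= -25600/289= -88.58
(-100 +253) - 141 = 12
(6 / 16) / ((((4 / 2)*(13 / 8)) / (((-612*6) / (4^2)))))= -1377 / 52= -26.48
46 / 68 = 0.68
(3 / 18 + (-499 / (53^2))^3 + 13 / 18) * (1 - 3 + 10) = 1409573004328 / 199479250161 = 7.07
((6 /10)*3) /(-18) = -1 /10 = -0.10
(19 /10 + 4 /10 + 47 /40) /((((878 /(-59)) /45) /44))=-811899 /1756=-462.36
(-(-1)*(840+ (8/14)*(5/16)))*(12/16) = 70575/112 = 630.13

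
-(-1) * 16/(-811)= -16/811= -0.02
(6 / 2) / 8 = 3 / 8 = 0.38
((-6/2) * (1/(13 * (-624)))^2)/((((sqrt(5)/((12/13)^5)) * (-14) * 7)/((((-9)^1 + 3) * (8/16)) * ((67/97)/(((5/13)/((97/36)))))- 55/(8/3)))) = -113859 * sqrt(5)/51962046927700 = -0.00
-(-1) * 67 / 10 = 67 / 10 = 6.70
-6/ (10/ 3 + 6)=-9/ 14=-0.64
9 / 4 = 2.25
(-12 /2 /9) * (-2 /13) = 4 /39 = 0.10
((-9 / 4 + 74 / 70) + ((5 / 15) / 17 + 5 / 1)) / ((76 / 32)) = 54646 / 33915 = 1.61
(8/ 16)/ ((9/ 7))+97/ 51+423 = 130139/ 306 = 425.29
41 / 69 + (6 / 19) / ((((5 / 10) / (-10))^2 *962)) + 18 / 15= 6071041 / 3152955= 1.93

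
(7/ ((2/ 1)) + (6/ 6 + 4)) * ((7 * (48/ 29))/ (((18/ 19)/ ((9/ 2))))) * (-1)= -13566/ 29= -467.79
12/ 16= 3/ 4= 0.75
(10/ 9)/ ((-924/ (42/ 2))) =-5/ 198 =-0.03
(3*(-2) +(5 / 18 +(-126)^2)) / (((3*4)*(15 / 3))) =57133 / 216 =264.50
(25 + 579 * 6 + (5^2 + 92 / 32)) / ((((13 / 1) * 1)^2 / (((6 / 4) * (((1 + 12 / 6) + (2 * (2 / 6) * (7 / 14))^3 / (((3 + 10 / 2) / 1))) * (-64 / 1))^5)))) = -246416467099177379840 / 29937843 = -8230935912756.89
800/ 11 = 72.73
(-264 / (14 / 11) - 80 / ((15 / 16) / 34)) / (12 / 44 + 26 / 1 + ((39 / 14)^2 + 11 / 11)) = -20107472 / 226593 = -88.74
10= 10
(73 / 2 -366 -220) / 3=-1099 / 6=-183.17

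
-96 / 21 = -32 / 7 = -4.57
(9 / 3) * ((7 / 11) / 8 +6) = 18.24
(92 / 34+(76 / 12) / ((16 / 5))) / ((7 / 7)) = 3823 / 816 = 4.69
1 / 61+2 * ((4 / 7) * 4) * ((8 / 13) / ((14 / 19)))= 148989 / 38857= 3.83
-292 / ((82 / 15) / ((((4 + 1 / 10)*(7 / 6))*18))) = -4599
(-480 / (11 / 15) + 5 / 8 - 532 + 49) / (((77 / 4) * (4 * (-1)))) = 100049 / 6776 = 14.77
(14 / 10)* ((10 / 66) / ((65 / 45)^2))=189 / 1859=0.10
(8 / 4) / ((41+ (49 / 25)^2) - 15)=1250 / 18651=0.07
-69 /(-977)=69 /977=0.07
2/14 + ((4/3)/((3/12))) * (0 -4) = -445/21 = -21.19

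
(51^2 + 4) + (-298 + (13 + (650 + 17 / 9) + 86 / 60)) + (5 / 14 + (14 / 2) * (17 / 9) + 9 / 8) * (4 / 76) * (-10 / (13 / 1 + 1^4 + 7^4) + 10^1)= 8617508773 / 2890755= 2981.06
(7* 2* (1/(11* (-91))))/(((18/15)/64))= -320/429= -0.75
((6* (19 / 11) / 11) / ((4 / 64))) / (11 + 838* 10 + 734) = 1824 / 1104125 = 0.00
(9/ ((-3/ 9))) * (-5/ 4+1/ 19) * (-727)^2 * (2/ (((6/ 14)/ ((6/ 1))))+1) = 37659276837/ 76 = 495516800.49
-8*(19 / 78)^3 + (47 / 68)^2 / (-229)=-7394003335 / 62812651824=-0.12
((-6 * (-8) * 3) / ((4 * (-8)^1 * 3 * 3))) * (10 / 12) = -5 / 12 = -0.42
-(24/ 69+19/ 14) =-549/ 322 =-1.70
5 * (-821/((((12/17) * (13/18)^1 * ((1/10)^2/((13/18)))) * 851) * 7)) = -1744625/17871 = -97.62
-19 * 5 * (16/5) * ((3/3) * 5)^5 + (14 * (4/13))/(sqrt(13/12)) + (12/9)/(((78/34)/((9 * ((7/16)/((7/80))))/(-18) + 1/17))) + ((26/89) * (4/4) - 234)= -9894798374/10413 + 112 * sqrt(39)/169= -950230.99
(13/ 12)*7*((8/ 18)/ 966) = 13/ 3726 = 0.00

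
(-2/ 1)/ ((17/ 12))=-24/ 17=-1.41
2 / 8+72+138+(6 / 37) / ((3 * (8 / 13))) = 15565 / 74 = 210.34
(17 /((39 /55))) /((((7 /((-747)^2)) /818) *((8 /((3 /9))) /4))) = 23710112415 /91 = 260550685.88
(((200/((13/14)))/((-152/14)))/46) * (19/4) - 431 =-433.05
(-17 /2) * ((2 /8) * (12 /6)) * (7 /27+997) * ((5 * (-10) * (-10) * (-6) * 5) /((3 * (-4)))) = -5297939.81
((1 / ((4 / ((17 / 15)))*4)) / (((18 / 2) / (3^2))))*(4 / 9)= 17 / 540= 0.03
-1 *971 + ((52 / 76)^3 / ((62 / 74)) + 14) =-203404664 / 212629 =-956.62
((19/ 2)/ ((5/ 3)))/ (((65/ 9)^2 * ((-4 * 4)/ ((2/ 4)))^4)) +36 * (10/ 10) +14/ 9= 14974189609553/ 398721024000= 37.56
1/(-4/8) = -2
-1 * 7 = -7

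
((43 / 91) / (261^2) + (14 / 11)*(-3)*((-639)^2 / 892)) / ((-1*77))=53154913570193 / 2341750793382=22.70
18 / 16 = 9 / 8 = 1.12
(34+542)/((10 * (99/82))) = 2624/55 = 47.71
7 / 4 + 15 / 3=27 / 4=6.75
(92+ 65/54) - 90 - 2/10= 3.00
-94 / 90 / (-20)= 47 / 900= 0.05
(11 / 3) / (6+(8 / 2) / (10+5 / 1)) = 0.59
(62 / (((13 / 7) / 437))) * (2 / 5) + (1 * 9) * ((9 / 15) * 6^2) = 391952 / 65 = 6030.03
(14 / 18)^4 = 2401 / 6561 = 0.37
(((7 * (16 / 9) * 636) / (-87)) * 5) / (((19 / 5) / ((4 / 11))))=-2374400 / 54549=-43.53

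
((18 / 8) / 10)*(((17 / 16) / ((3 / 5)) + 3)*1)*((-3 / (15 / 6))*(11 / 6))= -7557 / 3200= -2.36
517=517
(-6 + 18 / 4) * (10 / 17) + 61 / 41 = 422 / 697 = 0.61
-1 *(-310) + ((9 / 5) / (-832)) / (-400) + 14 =539136009 / 1664000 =324.00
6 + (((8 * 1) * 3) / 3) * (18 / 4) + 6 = 48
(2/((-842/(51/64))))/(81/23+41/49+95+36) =-57477/4110280256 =-0.00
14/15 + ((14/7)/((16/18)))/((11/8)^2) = 3854/1815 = 2.12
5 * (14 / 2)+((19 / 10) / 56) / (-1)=19581 / 560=34.97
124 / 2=62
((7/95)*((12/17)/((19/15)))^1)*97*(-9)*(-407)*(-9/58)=-402922674/177973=-2263.95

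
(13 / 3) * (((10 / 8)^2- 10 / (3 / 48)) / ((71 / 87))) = -955695 / 1136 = -841.28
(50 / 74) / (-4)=-25 / 148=-0.17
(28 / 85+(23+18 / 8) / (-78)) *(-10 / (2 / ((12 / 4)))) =-151 / 1768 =-0.09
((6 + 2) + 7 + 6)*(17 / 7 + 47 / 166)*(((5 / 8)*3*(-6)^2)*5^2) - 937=31592791 / 332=95159.01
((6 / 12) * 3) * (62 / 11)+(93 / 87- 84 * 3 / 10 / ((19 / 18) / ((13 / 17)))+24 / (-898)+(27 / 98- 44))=-52.48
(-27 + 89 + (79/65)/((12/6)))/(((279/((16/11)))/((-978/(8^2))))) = -442219/88660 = -4.99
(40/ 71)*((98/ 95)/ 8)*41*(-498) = -2000964/ 1349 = -1483.29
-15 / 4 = -3.75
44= 44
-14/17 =-0.82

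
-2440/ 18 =-1220/ 9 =-135.56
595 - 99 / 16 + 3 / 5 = 589.41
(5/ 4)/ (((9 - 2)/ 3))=15/ 28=0.54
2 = 2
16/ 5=3.20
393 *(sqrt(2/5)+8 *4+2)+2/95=393 *sqrt(10)/5+1269392/95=13610.58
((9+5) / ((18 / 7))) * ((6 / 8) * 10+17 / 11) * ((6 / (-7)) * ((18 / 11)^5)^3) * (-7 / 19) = 21928830883757232390144 / 873044867407871059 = 25117.64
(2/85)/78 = 1/3315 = 0.00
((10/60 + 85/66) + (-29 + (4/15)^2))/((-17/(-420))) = -1903972/2805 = -678.78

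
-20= -20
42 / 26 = 21 / 13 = 1.62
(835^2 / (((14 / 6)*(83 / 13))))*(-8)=-217534200 / 581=-374413.43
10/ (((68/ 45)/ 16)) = 1800/ 17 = 105.88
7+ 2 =9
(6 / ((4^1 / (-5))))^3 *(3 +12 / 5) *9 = -164025 / 8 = -20503.12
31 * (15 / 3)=155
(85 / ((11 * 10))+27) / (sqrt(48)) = 611 * sqrt(3) / 264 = 4.01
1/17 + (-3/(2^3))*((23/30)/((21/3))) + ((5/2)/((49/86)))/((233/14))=624177/2218160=0.28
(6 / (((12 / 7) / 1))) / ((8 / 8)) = 7 / 2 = 3.50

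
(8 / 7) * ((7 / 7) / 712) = 1 / 623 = 0.00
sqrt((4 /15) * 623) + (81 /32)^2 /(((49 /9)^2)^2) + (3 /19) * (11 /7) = 28647052755 /112159968256 + 2 * sqrt(9345) /15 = 13.14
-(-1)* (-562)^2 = 315844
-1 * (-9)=9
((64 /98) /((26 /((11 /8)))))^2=484 /405769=0.00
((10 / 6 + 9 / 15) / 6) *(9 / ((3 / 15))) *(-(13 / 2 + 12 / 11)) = -2839 / 22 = -129.05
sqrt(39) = 6.24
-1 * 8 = -8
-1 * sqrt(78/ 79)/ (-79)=0.01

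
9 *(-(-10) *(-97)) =-8730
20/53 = 0.38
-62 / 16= -31 / 8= -3.88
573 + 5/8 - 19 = 4437/8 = 554.62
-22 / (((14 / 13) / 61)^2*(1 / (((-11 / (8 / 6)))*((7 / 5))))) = 228272187 / 280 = 815257.81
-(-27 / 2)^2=-729 / 4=-182.25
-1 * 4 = -4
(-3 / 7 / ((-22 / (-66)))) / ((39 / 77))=-33 / 13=-2.54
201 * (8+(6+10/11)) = 32964/11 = 2996.73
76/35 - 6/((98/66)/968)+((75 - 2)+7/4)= -3757897/980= -3834.59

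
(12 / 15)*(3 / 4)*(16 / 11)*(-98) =-4704 / 55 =-85.53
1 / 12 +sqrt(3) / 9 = 0.28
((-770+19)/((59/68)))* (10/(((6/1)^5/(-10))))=319175/28674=11.13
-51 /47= -1.09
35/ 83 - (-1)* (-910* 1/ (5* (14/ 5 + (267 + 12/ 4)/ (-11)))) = 33565/ 3818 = 8.79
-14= -14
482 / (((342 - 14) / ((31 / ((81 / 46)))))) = 171833 / 6642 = 25.87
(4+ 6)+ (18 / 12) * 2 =13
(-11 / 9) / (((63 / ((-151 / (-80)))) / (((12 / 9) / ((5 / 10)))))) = -1661 / 17010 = -0.10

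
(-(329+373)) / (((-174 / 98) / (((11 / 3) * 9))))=378378 / 29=13047.52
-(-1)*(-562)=-562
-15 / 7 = -2.14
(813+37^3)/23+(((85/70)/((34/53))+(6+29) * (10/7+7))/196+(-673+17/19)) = 3758215053/2398256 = 1567.06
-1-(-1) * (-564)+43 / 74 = -41767 / 74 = -564.42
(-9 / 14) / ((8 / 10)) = -45 / 56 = -0.80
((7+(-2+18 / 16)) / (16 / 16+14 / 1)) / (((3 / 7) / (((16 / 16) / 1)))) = 343 / 360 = 0.95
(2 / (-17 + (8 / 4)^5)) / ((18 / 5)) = 1 / 27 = 0.04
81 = 81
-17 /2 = -8.50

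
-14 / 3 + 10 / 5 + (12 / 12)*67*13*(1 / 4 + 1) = 13033 / 12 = 1086.08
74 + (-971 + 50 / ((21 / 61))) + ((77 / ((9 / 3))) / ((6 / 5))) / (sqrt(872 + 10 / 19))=-15787 / 21 + 385 *sqrt(34998) / 99468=-751.04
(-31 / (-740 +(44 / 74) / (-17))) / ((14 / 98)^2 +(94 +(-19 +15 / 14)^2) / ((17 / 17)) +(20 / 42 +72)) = 5732706 / 66774091123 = 0.00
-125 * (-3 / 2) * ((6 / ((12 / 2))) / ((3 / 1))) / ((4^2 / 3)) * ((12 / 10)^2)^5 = 5668704 / 78125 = 72.56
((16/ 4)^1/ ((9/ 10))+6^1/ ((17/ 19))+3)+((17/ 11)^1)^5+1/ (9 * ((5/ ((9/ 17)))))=2831017139/ 123204015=22.98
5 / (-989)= -5 / 989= -0.01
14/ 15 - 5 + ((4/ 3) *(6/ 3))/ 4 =-17/ 5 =-3.40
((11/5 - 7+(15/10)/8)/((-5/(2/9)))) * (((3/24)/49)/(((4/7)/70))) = 41/640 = 0.06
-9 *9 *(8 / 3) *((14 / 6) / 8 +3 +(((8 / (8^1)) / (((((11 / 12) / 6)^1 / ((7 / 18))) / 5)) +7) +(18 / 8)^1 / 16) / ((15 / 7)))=-1194021 / 440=-2713.68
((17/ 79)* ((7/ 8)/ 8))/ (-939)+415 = 1970247241/ 4747584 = 415.00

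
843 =843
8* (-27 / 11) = -216 / 11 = -19.64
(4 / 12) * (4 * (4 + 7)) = 44 / 3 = 14.67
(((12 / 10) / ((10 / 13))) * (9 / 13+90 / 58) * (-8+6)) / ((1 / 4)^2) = -81216 / 725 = -112.02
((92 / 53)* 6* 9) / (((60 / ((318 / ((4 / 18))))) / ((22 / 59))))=245916 / 295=833.61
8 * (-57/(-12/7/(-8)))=-2128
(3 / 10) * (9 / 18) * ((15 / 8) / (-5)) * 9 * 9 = -729 / 160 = -4.56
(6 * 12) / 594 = 4 / 33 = 0.12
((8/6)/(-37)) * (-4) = 16/111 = 0.14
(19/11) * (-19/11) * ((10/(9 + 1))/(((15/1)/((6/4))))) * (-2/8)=361/4840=0.07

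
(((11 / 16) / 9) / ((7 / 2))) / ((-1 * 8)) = -11 / 4032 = -0.00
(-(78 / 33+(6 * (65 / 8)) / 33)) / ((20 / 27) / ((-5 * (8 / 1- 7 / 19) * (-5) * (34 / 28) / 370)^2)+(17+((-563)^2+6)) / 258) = -5961050155125 / 1909785864238208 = -0.00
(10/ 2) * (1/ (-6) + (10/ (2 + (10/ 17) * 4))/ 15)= -5/ 74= -0.07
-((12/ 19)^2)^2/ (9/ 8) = -18432/ 130321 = -0.14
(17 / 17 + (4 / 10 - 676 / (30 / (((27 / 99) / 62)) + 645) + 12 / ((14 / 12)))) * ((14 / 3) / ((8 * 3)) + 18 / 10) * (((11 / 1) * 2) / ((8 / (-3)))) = -478543769 / 2508240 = -190.79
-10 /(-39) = 10 /39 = 0.26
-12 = -12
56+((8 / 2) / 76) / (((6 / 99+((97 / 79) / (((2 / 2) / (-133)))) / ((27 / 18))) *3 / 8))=37726443 / 673702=56.00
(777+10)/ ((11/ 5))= 3935/ 11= 357.73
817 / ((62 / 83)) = 67811 / 62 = 1093.73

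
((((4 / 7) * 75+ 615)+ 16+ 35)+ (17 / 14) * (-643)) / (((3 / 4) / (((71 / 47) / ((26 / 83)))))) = -462.49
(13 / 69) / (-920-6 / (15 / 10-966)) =-8359 / 40817364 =-0.00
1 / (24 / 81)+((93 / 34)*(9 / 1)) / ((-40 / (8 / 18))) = 3.10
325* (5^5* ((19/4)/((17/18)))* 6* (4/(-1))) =-122591911.76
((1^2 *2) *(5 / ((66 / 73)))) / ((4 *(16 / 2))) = 365 / 1056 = 0.35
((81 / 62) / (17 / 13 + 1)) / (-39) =-9 / 620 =-0.01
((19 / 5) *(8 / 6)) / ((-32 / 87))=-551 / 40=-13.78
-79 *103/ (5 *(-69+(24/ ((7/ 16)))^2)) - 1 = -1119088/ 720375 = -1.55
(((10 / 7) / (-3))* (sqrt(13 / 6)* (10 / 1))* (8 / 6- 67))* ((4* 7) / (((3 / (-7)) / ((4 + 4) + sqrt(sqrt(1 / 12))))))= 137900* sqrt(78)* (-48- sqrt(2)* 3^(3 / 4)) / 243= -256729.82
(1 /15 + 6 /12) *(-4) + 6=56 /15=3.73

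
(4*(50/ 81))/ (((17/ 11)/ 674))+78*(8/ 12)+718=1846.83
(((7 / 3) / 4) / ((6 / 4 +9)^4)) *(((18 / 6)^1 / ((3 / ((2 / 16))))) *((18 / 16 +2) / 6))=25 / 8001504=0.00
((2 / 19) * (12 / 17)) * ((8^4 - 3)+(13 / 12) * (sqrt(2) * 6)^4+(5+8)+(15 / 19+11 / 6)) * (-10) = -44344280 / 6137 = -7225.73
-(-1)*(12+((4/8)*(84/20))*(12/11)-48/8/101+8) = 123496/5555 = 22.23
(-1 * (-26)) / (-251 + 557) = 13 / 153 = 0.08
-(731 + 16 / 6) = -2201 / 3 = -733.67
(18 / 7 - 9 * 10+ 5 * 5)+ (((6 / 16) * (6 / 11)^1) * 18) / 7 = -9533 / 154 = -61.90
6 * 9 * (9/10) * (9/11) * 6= 13122/55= 238.58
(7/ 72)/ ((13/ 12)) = 7/ 78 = 0.09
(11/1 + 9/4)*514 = 13621/2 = 6810.50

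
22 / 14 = 11 / 7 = 1.57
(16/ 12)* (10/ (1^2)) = 40/ 3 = 13.33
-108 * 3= -324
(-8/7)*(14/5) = -16/5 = -3.20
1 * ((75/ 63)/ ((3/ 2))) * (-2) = -100/ 63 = -1.59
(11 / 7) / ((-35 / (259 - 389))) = 286 / 49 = 5.84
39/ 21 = 13/ 7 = 1.86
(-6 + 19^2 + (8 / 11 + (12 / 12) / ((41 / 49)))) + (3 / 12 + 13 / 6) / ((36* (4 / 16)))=17398055 / 48708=357.19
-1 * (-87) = 87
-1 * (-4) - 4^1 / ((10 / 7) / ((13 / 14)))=7 / 5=1.40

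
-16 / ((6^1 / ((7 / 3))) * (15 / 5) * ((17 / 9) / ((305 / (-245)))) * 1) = 488 / 357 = 1.37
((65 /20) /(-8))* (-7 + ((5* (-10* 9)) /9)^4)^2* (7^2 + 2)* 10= -129491897437662435 /16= -8093243589853902.19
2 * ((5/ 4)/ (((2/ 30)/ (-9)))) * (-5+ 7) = -675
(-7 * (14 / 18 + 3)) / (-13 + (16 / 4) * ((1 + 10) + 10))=-238 / 639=-0.37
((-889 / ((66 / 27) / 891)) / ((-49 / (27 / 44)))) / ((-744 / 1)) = -833247 / 152768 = -5.45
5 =5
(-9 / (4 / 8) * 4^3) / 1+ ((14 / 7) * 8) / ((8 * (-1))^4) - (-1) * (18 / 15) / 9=-4423153 / 3840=-1151.86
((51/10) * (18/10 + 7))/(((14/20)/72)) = 161568/35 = 4616.23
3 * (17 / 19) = 2.68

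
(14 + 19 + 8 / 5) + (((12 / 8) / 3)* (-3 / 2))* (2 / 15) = 69 / 2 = 34.50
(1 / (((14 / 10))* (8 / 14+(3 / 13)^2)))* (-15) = -12675 / 739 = -17.15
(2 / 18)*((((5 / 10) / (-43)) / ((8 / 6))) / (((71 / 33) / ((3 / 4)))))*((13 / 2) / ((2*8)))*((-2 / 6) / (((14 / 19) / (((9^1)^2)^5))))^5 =1339915947260004654586122000000000000000000.00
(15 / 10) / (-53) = -0.03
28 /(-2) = -14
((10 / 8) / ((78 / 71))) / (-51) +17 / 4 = 67271 / 15912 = 4.23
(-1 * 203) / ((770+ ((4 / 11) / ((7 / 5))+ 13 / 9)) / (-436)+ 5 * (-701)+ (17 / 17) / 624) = 3189474288 / 55097278433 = 0.06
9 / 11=0.82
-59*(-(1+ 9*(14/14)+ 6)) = 944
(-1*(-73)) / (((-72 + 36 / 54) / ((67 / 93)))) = -4891 / 6634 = -0.74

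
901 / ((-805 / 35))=-901 / 23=-39.17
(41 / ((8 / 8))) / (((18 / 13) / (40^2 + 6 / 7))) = 2986399 / 63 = 47403.16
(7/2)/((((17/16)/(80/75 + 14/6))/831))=46536/5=9307.20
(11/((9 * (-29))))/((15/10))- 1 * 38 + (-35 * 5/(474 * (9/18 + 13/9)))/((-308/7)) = -103489631/2721708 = -38.02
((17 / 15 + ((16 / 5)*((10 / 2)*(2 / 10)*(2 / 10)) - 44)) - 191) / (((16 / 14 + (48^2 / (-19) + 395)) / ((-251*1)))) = 583935436 / 2741925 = 212.97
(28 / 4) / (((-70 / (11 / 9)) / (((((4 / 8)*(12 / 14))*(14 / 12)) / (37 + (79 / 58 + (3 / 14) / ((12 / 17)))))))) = -0.00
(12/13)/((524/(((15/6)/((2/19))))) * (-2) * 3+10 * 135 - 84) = 190/233337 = 0.00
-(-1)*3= 3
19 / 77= 0.25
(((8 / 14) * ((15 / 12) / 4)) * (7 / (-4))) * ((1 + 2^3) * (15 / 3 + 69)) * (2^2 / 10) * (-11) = 3663 / 4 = 915.75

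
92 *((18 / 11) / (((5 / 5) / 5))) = 8280 / 11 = 752.73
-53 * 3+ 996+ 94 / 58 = 24320 / 29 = 838.62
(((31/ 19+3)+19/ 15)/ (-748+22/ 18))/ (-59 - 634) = 1681/ 147492345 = 0.00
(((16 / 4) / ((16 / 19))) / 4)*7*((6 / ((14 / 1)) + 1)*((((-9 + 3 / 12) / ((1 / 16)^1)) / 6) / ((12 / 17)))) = -56525 / 144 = -392.53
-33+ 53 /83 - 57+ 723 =633.64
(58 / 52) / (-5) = -0.22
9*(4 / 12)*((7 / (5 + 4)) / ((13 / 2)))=14 / 39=0.36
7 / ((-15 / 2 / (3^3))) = -126 / 5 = -25.20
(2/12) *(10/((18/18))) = 5/3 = 1.67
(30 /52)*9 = 135 /26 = 5.19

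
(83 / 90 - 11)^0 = 1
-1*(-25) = 25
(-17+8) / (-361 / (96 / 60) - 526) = 72 / 6013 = 0.01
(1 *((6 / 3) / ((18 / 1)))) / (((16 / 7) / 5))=35 / 144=0.24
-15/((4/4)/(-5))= 75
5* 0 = 0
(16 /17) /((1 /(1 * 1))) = 16 /17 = 0.94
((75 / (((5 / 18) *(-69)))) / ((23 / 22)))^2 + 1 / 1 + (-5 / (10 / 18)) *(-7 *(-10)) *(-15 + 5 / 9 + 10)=787755041 / 279841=2815.01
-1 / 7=-0.14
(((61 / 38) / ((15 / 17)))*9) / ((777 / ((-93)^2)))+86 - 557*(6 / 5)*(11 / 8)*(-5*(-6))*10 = -13554734077 / 49210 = -275446.74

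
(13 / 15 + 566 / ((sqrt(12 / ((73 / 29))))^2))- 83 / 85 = 584797 / 4930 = 118.62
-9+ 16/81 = -713/81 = -8.80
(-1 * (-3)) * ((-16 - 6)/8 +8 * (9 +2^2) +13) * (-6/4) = -4113/8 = -514.12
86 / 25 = 3.44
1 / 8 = 0.12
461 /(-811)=-461 /811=-0.57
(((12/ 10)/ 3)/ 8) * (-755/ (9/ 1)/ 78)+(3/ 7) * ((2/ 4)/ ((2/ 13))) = 26321/ 19656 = 1.34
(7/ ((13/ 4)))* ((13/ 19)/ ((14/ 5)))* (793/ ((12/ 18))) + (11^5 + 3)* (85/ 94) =130610170/ 893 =146259.99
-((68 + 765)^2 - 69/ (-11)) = -7632848/ 11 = -693895.27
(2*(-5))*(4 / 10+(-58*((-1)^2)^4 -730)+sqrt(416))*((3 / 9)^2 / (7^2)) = 17.40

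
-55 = -55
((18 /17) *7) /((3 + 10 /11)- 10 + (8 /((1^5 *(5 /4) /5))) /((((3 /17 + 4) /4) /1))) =10934 /36227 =0.30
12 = 12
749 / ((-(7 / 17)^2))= -30923 / 7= -4417.57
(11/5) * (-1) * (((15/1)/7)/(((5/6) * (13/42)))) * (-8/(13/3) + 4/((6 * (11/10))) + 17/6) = -29.12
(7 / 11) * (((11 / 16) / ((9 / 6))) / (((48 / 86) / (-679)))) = -204379 / 576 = -354.82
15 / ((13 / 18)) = 270 / 13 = 20.77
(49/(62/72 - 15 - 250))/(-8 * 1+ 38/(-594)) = 523908/22774055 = 0.02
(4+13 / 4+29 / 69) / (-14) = -2117 / 3864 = -0.55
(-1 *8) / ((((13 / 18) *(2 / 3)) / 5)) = -83.08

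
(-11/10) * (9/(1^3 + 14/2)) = -99/80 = -1.24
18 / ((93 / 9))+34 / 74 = 2525 / 1147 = 2.20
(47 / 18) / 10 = 47 / 180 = 0.26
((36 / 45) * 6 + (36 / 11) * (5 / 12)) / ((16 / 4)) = 1.54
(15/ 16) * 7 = 105/ 16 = 6.56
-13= -13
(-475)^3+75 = -107171800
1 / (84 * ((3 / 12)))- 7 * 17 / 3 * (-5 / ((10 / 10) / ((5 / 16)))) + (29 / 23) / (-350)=3994293 / 64400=62.02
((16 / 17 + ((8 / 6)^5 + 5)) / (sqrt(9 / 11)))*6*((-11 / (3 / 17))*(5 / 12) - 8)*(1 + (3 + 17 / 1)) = -359142511*sqrt(11) / 24786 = -48057.01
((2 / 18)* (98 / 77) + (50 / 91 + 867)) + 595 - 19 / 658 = 1238649455 / 846846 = 1462.66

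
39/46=0.85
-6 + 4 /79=-470 /79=-5.95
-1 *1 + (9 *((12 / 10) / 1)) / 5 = 29 / 25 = 1.16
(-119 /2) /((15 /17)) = -2023 /30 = -67.43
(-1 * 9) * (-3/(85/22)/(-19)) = -594/1615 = -0.37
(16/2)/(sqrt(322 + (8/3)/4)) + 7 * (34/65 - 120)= -54362/65 + 2 * sqrt(6)/11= -835.89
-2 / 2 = -1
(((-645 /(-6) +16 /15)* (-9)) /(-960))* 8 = 3257 /400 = 8.14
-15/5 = -3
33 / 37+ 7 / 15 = 754 / 555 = 1.36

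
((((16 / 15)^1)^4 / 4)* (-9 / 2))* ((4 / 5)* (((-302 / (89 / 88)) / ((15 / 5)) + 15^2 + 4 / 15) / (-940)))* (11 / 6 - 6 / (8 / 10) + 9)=2750070784 / 5294109375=0.52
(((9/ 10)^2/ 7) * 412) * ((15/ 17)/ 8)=25029/ 4760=5.26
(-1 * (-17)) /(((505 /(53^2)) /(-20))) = -191012 /101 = -1891.21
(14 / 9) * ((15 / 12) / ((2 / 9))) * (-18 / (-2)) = 78.75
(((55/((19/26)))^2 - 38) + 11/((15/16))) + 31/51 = 173029159/30685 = 5638.88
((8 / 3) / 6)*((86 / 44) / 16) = 43 / 792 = 0.05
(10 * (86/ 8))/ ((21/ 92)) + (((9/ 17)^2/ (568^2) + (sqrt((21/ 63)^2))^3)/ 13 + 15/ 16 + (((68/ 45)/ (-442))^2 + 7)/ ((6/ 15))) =489.39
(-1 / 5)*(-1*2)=2 / 5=0.40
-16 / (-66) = 8 / 33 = 0.24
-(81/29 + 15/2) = -597/58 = -10.29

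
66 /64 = 1.03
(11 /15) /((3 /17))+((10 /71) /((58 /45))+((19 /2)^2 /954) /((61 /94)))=1761619507 /399404820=4.41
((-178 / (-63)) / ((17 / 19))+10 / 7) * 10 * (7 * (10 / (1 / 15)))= 48156.86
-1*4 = -4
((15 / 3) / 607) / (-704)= -5 / 427328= -0.00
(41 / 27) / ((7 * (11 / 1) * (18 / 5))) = 0.01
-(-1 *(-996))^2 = -992016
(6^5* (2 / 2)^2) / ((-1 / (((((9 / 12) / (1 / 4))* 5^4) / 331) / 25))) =-583200 / 331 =-1761.93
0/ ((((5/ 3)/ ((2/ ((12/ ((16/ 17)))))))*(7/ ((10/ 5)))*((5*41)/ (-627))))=0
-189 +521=332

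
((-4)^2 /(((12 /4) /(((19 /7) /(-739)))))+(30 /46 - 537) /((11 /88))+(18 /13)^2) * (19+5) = -102933.24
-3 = -3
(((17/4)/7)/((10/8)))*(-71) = -1207/35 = -34.49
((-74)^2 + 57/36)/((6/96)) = 262924/3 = 87641.33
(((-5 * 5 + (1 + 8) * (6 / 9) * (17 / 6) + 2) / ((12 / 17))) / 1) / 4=-2.12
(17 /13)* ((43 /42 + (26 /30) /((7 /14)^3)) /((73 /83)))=785927 /66430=11.83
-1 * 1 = -1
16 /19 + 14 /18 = 277 /171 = 1.62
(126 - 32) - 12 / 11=1022 / 11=92.91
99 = 99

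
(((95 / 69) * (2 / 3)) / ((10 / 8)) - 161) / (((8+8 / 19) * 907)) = -126065 / 6007968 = -0.02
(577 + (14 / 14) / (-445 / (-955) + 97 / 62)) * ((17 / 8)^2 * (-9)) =-12038994669 / 512960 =-23469.66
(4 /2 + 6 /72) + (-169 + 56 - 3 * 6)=-1547 /12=-128.92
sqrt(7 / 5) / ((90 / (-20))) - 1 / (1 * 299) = -0.27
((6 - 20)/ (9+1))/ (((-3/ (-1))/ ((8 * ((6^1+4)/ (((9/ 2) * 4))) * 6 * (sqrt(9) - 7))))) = 448/ 9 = 49.78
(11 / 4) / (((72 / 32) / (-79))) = -869 / 9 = -96.56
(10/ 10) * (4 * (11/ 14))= 22/ 7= 3.14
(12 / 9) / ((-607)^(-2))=1473796 / 3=491265.33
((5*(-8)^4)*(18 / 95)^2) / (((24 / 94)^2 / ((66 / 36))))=37323264 / 1805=20677.71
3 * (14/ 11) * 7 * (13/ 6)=637/ 11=57.91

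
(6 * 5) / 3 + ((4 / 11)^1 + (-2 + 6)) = 158 / 11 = 14.36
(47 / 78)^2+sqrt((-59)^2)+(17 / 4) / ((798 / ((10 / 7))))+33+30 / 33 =2905956451 / 31153122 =93.28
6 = 6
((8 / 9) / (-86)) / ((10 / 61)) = -122 / 1935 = -0.06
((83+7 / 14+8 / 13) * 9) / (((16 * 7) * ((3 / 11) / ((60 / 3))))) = 360855 / 728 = 495.68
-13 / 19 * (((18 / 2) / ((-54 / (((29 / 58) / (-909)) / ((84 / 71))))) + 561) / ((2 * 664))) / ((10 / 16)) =-6682372619 / 14449609440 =-0.46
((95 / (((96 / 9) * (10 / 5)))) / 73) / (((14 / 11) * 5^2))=627 / 327040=0.00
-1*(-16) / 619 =16 / 619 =0.03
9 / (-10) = -9 / 10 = -0.90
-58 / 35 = -1.66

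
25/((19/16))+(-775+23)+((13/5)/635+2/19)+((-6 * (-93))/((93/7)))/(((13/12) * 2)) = -557939539/784225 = -711.45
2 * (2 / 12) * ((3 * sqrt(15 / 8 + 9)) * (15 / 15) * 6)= 19.79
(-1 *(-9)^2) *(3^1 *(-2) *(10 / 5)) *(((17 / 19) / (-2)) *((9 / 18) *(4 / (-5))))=173.94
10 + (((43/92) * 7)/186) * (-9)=56137/5704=9.84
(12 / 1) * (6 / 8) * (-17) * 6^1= -918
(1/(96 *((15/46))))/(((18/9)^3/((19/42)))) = 437/241920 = 0.00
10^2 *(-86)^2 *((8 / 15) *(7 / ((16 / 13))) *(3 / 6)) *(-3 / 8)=-841295 / 2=-420647.50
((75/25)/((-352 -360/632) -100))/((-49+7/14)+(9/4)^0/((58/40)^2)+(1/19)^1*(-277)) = 7574046/71530204781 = 0.00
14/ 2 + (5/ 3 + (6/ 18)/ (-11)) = 95/ 11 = 8.64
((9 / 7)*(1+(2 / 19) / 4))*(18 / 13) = 243 / 133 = 1.83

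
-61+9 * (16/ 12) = -49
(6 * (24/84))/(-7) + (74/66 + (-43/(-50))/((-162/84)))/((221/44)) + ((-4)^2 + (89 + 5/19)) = 14603810236/138881925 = 105.15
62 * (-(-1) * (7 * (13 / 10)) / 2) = 2821 / 10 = 282.10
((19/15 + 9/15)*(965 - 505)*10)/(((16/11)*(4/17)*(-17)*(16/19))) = -168245/96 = -1752.55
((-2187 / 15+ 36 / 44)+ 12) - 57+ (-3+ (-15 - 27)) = -12924 / 55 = -234.98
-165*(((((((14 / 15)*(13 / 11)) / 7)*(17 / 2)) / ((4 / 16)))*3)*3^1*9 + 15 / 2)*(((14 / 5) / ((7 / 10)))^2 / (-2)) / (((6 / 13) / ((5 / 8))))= 3156465 / 4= 789116.25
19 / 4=4.75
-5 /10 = -1 /2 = -0.50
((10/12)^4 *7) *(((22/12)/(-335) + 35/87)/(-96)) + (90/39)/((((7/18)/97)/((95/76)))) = 94965830334925/131990197248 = 719.49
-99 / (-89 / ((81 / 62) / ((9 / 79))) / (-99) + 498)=-6968511 / 35059240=-0.20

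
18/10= 1.80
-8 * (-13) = 104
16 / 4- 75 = -71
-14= -14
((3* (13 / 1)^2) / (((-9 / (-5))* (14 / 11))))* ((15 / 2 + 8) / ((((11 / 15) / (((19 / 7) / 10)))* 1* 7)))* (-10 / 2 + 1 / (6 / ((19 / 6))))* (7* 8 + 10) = -125919365 / 2352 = -53537.14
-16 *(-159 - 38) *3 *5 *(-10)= -472800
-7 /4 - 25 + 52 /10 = -431 /20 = -21.55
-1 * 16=-16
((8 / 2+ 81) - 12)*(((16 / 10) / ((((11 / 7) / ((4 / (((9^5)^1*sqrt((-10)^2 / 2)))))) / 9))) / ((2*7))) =584*sqrt(2) / 1804275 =0.00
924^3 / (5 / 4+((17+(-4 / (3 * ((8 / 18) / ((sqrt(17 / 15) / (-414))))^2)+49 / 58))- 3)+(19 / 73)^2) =46435251304852945920 / 951351723983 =48809762.08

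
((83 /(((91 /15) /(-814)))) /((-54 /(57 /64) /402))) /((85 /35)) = 215016065 /7072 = 30403.86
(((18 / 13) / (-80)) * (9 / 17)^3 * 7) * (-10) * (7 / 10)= 321489 / 2554760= 0.13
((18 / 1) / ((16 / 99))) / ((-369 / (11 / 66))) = -33 / 656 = -0.05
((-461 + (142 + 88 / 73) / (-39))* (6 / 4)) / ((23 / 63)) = -83344023 / 43654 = -1909.20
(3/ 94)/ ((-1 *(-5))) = 0.01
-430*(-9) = 3870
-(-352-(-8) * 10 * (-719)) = 57872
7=7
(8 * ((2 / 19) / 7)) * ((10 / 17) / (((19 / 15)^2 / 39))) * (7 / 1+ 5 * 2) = 1404000 / 48013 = 29.24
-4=-4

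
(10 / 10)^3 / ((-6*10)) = -1 / 60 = -0.02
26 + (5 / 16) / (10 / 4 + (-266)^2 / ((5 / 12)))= 353219177 / 13585352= 26.00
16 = 16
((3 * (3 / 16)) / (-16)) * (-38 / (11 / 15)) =2565 / 1408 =1.82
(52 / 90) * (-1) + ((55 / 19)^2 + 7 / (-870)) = 7343281 / 942210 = 7.79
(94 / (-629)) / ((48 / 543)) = -8507 / 5032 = -1.69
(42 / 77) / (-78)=-1 / 143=-0.01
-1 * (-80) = 80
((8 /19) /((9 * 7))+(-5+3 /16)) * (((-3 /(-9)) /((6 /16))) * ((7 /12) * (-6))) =92041 /6156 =14.95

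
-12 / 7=-1.71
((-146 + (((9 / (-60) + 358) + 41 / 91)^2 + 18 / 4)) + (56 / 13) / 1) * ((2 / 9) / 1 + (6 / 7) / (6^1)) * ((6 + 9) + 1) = 3256716461309 / 4347525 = 749096.66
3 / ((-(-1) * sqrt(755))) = 0.11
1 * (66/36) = 11/6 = 1.83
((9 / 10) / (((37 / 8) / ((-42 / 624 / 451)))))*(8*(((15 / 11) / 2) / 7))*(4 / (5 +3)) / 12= -9 / 9544964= -0.00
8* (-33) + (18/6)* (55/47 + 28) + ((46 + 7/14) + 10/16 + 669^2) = 168234295/376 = 447431.64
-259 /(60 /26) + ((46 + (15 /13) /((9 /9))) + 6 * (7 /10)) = -23743 /390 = -60.88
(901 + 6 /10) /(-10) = -2254 /25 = -90.16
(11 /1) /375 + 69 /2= 34.53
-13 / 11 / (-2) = 13 / 22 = 0.59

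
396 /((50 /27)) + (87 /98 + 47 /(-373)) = 196113809 /913850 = 214.60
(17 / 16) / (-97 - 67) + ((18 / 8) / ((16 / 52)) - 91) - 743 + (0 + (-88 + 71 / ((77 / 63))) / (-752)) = -23860547 / 28864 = -826.65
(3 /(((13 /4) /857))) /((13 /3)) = 30852 /169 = 182.56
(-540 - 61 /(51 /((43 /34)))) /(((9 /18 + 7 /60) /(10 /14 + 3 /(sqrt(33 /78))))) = -28169490*sqrt(286) /117623 - 46949150 /74851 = -4677.37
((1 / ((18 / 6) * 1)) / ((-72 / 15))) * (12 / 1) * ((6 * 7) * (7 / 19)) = -12.89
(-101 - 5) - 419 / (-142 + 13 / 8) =-115686 / 1123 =-103.02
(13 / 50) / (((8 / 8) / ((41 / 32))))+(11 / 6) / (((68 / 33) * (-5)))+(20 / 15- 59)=-4692937 / 81600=-57.51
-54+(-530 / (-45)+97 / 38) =-13567 / 342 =-39.67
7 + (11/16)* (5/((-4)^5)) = 114633/16384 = 7.00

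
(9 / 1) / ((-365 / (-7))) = 63 / 365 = 0.17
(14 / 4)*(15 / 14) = 15 / 4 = 3.75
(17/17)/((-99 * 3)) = -1/297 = -0.00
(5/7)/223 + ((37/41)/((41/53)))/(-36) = -2758541/94465476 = -0.03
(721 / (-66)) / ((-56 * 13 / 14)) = 721 / 3432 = 0.21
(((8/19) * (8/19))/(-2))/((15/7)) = -224/5415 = -0.04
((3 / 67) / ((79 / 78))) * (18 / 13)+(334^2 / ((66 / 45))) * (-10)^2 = 442849434564 / 58223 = 7606090.97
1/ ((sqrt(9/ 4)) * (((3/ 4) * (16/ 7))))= 7/ 18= 0.39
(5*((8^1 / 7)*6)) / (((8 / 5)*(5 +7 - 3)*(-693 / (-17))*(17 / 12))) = 200 / 4851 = 0.04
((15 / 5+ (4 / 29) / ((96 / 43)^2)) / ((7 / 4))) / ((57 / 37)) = 1.12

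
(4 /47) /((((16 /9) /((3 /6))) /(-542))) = -2439 /188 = -12.97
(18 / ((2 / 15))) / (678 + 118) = 135 / 796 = 0.17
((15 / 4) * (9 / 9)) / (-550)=-3 / 440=-0.01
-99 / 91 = -1.09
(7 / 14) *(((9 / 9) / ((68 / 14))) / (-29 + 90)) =7 / 4148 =0.00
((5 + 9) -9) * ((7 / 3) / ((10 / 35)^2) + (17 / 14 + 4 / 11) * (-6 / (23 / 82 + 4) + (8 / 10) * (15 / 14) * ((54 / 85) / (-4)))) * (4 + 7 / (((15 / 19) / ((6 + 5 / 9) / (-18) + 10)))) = 40629502635383 / 3473510040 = 11696.96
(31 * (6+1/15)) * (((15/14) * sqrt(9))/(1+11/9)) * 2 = 10881/20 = 544.05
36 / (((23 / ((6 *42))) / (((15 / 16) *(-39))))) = -331695 / 23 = -14421.52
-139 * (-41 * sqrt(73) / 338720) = 5699 * sqrt(73) / 338720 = 0.14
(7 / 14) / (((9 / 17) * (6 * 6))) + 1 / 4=179 / 648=0.28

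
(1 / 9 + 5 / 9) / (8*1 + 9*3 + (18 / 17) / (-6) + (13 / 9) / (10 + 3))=102 / 5345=0.02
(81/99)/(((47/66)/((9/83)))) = 486/3901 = 0.12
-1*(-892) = 892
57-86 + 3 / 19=-548 / 19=-28.84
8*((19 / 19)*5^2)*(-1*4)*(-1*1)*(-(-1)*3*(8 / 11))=19200 / 11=1745.45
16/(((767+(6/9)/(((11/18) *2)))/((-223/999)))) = -39248/8434557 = -0.00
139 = 139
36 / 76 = 0.47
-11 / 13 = -0.85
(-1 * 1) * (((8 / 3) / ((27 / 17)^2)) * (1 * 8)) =-18496 / 2187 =-8.46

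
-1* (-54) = 54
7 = 7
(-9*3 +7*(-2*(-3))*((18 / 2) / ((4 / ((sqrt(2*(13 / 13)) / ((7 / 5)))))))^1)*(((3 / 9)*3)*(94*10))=-25380 +63450*sqrt(2)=64351.85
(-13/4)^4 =28561/256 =111.57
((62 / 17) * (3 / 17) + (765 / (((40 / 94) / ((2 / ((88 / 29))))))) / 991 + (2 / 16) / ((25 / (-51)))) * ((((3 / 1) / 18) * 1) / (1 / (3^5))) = 161707508757 / 2520311200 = 64.16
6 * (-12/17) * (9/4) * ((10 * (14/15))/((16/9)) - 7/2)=-567/34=-16.68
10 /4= 5 /2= 2.50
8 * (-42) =-336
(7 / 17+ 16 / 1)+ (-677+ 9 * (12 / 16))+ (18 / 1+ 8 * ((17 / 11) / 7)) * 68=3614231 / 5236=690.27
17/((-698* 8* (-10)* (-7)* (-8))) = 17/3127040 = 0.00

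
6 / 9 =2 / 3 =0.67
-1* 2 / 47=-2 / 47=-0.04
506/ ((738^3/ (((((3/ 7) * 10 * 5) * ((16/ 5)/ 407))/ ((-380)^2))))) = 23/ 15659028326970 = 0.00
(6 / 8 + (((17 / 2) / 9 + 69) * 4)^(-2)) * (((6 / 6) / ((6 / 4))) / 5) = 0.10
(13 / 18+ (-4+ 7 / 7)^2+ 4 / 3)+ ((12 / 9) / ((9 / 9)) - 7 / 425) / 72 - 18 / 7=5463653 / 642600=8.50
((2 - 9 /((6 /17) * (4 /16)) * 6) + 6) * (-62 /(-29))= -37448 /29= -1291.31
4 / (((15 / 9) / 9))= 108 / 5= 21.60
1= 1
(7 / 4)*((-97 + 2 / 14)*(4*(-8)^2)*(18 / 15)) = -52070.40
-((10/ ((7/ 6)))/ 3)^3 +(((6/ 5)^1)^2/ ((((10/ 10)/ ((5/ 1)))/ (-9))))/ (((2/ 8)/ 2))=-541.72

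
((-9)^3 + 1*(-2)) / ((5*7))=-731 / 35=-20.89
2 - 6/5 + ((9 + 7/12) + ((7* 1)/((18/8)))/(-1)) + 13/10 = 1543/180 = 8.57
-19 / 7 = -2.71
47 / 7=6.71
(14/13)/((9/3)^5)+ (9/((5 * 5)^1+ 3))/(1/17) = 483719/88452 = 5.47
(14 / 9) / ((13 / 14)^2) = 2744 / 1521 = 1.80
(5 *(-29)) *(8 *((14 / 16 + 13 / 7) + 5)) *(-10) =627850 / 7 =89692.86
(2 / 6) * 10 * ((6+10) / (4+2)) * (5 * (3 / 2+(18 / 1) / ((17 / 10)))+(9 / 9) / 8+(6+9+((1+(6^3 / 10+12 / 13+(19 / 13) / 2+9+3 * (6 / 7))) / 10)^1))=48977218 / 69615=703.54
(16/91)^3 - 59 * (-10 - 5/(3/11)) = 3779170853/2260713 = 1671.67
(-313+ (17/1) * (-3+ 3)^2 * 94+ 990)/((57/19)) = 677/3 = 225.67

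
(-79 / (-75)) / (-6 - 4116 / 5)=-0.00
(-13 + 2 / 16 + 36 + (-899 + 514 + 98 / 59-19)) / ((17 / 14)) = -1252923 / 4012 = -312.29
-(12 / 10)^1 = -6 / 5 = -1.20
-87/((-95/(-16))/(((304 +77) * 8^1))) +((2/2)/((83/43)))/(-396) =-139452880373/3122460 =-44661.22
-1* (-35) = 35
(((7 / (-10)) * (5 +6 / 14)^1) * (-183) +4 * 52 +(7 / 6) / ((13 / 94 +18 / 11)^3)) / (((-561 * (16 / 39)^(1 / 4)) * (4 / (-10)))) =16749809888389 * 39^(1 / 4) / 8319214242900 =5.03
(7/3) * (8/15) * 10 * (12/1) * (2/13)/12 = 224/117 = 1.91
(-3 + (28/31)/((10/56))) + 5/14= 2.42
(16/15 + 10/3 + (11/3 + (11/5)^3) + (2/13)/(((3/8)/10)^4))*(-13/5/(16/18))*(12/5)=-546264.71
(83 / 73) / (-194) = -83 / 14162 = -0.01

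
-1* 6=-6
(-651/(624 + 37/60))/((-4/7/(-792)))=-4921560/3407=-1444.54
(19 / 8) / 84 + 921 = 618931 / 672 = 921.03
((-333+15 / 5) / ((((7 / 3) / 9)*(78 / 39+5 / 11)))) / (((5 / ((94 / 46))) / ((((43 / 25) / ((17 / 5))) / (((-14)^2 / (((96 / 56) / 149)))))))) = -4401738 / 699399295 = -0.01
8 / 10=4 / 5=0.80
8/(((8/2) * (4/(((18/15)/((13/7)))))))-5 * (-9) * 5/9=1646/65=25.32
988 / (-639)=-988 / 639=-1.55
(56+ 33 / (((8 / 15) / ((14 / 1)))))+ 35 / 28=1847 / 2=923.50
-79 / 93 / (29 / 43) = -3397 / 2697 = -1.26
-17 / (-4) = 17 / 4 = 4.25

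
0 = 0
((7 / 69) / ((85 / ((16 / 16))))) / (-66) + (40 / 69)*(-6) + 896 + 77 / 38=3289570696 / 3677355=894.55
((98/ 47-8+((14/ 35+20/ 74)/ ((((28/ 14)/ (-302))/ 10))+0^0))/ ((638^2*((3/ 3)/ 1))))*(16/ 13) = -7074412/ 2300510927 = -0.00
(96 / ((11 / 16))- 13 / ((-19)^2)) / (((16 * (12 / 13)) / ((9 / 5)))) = 21619767 / 1270720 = 17.01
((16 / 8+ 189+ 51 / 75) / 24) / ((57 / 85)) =10183 / 855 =11.91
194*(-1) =-194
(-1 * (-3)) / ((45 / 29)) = 29 / 15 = 1.93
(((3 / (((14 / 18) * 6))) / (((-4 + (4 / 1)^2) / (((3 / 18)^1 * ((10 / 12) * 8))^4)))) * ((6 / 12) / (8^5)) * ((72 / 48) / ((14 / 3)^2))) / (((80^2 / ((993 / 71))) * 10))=1655 / 88252316909568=0.00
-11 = -11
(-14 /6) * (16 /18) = -56 /27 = -2.07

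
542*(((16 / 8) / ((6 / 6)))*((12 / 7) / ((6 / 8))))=17344 / 7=2477.71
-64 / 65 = -0.98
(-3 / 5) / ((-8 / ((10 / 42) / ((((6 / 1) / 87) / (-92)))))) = -667 / 28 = -23.82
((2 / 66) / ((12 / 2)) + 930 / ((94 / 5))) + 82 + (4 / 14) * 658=2973017 / 9306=319.47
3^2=9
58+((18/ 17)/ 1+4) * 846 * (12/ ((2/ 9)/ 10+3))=4927792/ 289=17051.18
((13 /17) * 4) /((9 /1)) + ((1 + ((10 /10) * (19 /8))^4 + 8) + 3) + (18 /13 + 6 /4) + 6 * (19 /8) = 499335445 /8146944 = 61.29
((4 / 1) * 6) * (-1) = -24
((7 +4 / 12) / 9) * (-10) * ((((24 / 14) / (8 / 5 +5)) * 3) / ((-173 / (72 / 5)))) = 640 / 1211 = 0.53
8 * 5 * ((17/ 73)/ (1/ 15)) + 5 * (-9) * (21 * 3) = -196755/ 73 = -2695.27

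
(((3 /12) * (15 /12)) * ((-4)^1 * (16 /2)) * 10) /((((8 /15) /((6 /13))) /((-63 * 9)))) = 637875 /13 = 49067.31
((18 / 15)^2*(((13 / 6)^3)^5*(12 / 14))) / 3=51185893014090757 / 1142810726400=44789.48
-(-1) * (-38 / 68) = -0.56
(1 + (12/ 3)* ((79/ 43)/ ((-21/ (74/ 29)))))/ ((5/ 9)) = 0.19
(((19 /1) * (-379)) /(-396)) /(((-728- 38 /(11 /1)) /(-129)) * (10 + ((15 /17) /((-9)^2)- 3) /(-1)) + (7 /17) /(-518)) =194765447 /788835630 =0.25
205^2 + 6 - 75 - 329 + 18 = 41645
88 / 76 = 22 / 19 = 1.16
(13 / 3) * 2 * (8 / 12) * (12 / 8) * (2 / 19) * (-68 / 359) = -3536 / 20463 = -0.17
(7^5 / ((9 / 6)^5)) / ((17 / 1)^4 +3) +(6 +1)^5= 12182892491 / 724869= 16807.03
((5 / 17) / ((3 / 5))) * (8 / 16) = 25 / 102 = 0.25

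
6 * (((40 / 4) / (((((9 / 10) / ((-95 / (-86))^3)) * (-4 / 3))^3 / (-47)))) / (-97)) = -18513576410660400390625 / 449293670626164673536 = -41.21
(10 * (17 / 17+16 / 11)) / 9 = 30 / 11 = 2.73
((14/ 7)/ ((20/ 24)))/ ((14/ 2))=12/ 35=0.34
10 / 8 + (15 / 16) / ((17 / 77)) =1495 / 272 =5.50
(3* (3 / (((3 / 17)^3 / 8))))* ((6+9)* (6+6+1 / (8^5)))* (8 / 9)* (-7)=-67615629235 / 4608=-14673530.65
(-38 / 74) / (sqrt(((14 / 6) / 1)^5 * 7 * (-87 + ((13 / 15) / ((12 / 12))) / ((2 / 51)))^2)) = -1710 * sqrt(3) / 8236459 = -0.00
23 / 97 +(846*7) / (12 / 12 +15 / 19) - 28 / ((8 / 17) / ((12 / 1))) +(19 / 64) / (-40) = 10957096349 / 4221440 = 2595.58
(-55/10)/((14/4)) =-11/7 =-1.57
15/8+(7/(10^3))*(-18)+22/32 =4873/2000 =2.44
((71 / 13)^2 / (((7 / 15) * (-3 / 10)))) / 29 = -252050 / 34307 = -7.35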